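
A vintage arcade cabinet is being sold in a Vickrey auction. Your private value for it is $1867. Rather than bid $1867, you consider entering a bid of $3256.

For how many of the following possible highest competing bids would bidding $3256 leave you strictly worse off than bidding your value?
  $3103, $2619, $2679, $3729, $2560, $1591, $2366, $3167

The deviation hurts exactly when the highest competing bid lies strictly between $1867 and $3256 — overbidding then wins at a price above your value.
$3103: inside the interval → strictly worse (loss $1236).
$2619: inside the interval → strictly worse (loss $752).
$2679: inside the interval → strictly worse (loss $812).
$3729: above both → same outcome either way.
$2560: inside the interval → strictly worse (loss $693).
$1591: below both → same outcome either way.
$2366: inside the interval → strictly worse (loss $499).
$3167: inside the interval → strictly worse (loss $1300).
Count: 6.

6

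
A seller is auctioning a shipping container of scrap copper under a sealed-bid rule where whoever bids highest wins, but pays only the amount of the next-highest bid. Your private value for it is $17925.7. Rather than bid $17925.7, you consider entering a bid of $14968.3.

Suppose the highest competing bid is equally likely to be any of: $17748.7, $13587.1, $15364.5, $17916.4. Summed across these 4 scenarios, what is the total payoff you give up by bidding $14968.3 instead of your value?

$2747.5

The deviation costs you only when the competing bid falls strictly between $14968.3 and $17925.7; elsewhere both bids give the same outcome.
$17748.7: truthful payoff $177, deviation payoff $0 → loss $177.
$13587.1: outcomes coincide → loss $0.
$15364.5: truthful payoff $2561.2, deviation payoff $0 → loss $2561.2.
$17916.4: truthful payoff $9.3, deviation payoff $0 → loss $9.3.
Total loss = $177 + $2561.2 + $9.3 = $2747.5.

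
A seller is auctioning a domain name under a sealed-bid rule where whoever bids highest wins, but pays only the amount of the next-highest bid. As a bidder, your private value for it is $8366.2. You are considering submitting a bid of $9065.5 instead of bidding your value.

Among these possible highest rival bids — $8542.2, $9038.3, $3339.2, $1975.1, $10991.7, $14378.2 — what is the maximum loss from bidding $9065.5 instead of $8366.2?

$8542.2: truthful gives $0, deviation gives −$176 → loss $176.
$9038.3: truthful gives $0, deviation gives −$672.1 → loss $672.1.
$3339.2: same outcome either way → loss $0.
$1975.1: same outcome either way → loss $0.
$10991.7: same outcome either way → loss $0.
$14378.2: same outcome either way → loss $0.
Maximum loss: $672.1.

$672.1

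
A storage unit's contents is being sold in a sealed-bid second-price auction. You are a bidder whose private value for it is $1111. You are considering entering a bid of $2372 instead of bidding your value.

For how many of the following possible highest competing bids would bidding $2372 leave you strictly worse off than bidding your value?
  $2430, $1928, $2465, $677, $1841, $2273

The deviation hurts exactly when the highest competing bid lies strictly between $1111 and $2372 — overbidding then wins at a price above your value.
$2430: above both → same outcome either way.
$1928: inside the interval → strictly worse (loss $817).
$2465: above both → same outcome either way.
$677: below both → same outcome either way.
$1841: inside the interval → strictly worse (loss $730).
$2273: inside the interval → strictly worse (loss $1162).
Count: 3.

3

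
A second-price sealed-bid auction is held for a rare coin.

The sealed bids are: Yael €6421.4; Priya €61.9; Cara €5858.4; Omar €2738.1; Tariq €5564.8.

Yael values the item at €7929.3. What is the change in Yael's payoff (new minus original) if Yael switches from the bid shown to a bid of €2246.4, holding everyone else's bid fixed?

The highest bid among the other bidders is €5858.4; Yael's bid doesn't change that.
Original bid €6421.4: Yael is highest, pays the top rival bid €5858.4; payoff €7929.3 − €5858.4 = €2070.9.
Alternative bid €2246.4: Yael is not highest (top rival bid is €5858.4); payoff €0.
Change in payoff = €0 − (€2070.9) = −€2070.9.

−€2070.9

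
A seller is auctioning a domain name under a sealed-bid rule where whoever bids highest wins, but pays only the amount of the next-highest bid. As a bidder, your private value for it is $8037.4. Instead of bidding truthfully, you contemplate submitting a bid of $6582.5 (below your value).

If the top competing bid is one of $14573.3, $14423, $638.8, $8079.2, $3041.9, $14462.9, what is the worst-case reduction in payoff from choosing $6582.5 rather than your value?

$0

$14573.3: same outcome either way → loss $0.
$14423: same outcome either way → loss $0.
$638.8: same outcome either way → loss $0.
$8079.2: same outcome either way → loss $0.
$3041.9: same outcome either way → loss $0.
$14462.9: same outcome either way → loss $0.
Maximum loss: $0.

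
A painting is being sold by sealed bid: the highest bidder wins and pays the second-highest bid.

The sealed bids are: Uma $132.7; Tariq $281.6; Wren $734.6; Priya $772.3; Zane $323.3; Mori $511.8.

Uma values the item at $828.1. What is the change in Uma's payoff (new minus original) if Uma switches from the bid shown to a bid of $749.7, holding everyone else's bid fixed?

The highest bid among the other bidders is $772.3; Uma's bid doesn't change that.
Original bid $132.7: Uma is not highest (top rival bid is $772.3); payoff $0.
Alternative bid $749.7: Uma is not highest (top rival bid is $772.3); payoff $0.
Change in payoff = $0 − ($0) = $0.

$0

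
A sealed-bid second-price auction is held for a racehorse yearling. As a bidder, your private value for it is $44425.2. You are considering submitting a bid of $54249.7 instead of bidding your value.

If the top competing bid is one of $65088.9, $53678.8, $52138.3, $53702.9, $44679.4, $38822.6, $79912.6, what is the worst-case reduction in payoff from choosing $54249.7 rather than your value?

$65088.9: same outcome either way → loss $0.
$53678.8: truthful gives $0, deviation gives −$9253.6 → loss $9253.6.
$52138.3: truthful gives $0, deviation gives −$7713.1 → loss $7713.1.
$53702.9: truthful gives $0, deviation gives −$9277.7 → loss $9277.7.
$44679.4: truthful gives $0, deviation gives −$254.2 → loss $254.2.
$38822.6: same outcome either way → loss $0.
$79912.6: same outcome either way → loss $0.
Maximum loss: $9277.7.

$9277.7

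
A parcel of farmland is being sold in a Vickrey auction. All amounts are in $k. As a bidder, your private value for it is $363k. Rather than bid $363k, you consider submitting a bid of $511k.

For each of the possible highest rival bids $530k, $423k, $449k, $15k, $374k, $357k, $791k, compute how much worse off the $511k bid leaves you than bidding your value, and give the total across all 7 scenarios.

The deviation costs you only when the competing bid falls strictly between $363k and $511k; elsewhere both bids give the same outcome.
$530k: outcomes coincide → loss $0k.
$423k: truthful payoff $0k, deviation payoff −$60k → loss $60k.
$449k: truthful payoff $0k, deviation payoff −$86k → loss $86k.
$15k: outcomes coincide → loss $0k.
$374k: truthful payoff $0k, deviation payoff −$11k → loss $11k.
$357k: outcomes coincide → loss $0k.
$791k: outcomes coincide → loss $0k.
Total loss = $60k + $86k + $11k = $157k.

$157k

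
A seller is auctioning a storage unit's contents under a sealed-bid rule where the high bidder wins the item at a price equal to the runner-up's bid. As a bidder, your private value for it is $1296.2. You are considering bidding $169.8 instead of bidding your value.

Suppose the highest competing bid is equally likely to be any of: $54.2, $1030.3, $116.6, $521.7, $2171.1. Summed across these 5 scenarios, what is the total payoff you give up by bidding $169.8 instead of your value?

The deviation costs you only when the competing bid falls strictly between $169.8 and $1296.2; elsewhere both bids give the same outcome.
$54.2: outcomes coincide → loss $0.
$1030.3: truthful payoff $265.9, deviation payoff $0 → loss $265.9.
$116.6: outcomes coincide → loss $0.
$521.7: truthful payoff $774.5, deviation payoff $0 → loss $774.5.
$2171.1: outcomes coincide → loss $0.
Total loss = $265.9 + $774.5 = $1040.4.
Because the price is fixed by the runner-up's bid, deviating from your value can only change a good outcome into a bad one — never the reverse.

$1040.4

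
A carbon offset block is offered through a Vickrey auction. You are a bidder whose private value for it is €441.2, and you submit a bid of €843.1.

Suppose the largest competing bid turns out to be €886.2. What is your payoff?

Your bid €843.1 is below the highest competing bid €886.2, so you lose.
A losing bidder pays nothing and receives nothing: payoff = €0.

€0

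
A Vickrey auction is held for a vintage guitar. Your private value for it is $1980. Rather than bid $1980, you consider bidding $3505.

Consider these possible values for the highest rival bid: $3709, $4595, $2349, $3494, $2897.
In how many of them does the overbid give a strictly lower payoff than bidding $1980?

The deviation hurts exactly when the highest competing bid lies strictly between $1980 and $3505 — overbidding then wins at a price above your value.
$3709: above both → same outcome either way.
$4595: above both → same outcome either way.
$2349: inside the interval → strictly worse (loss $369).
$3494: inside the interval → strictly worse (loss $1514).
$2897: inside the interval → strictly worse (loss $917).
Count: 3.

3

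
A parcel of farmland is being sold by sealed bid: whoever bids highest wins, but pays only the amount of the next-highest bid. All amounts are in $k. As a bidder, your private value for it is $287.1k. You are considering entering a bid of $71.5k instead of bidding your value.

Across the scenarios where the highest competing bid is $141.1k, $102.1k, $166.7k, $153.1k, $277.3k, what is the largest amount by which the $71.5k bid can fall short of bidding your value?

$141.1k: truthful gives $146k, deviation gives $0k → loss $146k.
$102.1k: truthful gives $185k, deviation gives $0k → loss $185k.
$166.7k: truthful gives $120.4k, deviation gives $0k → loss $120.4k.
$153.1k: truthful gives $134k, deviation gives $0k → loss $134k.
$277.3k: truthful gives $9.8k, deviation gives $0k → loss $9.8k.
Maximum loss: $185k.

$185k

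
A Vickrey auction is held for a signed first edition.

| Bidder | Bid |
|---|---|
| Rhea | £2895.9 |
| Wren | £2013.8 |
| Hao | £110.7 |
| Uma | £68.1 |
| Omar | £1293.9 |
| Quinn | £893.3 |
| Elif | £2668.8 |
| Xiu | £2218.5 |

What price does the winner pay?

Highest bid: Rhea at £2895.9, so Rhea wins.
Second-highest bid: Elif at £2668.8 — that is the price the winner pays.

£2668.8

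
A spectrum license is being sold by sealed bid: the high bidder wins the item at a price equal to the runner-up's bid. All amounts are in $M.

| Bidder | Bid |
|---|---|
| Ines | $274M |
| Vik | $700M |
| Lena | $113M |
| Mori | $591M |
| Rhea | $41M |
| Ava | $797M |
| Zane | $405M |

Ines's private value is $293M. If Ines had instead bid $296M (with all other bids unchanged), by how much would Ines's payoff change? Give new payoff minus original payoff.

$0M

The highest bid among the other bidders is $797M; Ines's bid doesn't change that.
Original bid $274M: Ines is not highest (top rival bid is $797M); payoff $0M.
Alternative bid $296M: Ines is not highest (top rival bid is $797M); payoff $0M.
Change in payoff = $0M − ($0M) = $0M.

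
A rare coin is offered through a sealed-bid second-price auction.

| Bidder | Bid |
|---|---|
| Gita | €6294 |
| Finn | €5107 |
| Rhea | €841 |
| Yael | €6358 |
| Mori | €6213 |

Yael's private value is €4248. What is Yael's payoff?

Highest bid: Yael at €6358, so Yael wins.
Second-highest bid: Gita at €6294 — that is the price the winner pays.
Yael's payoff = value − price = €4248 − €6294 = −€2046.

−€2046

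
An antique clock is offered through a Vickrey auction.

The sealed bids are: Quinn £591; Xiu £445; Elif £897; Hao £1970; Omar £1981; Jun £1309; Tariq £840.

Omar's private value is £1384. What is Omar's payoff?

Highest bid: Omar at £1981, so Omar wins.
Second-highest bid: Hao at £1970 — that is the price the winner pays.
Omar's payoff = value − price = £1384 − £1970 = −£586.

−£586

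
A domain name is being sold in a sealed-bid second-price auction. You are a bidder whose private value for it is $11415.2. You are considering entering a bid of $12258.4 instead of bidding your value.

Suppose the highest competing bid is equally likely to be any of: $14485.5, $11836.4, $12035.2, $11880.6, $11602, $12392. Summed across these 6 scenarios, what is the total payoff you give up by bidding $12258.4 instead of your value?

$1693.4

The deviation costs you only when the competing bid falls strictly between $11415.2 and $12258.4; elsewhere both bids give the same outcome.
$14485.5: outcomes coincide → loss $0.
$11836.4: truthful payoff $0, deviation payoff −$421.2 → loss $421.2.
$12035.2: truthful payoff $0, deviation payoff −$620 → loss $620.
$11880.6: truthful payoff $0, deviation payoff −$465.4 → loss $465.4.
$11602: truthful payoff $0, deviation payoff −$186.8 → loss $186.8.
$12392: outcomes coincide → loss $0.
Total loss = $421.2 + $620 + $465.4 + $186.8 = $1693.4.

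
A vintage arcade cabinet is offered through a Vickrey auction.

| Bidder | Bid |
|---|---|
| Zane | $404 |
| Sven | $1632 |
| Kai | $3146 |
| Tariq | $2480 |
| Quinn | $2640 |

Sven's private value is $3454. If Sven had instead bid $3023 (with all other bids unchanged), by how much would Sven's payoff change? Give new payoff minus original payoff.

The highest bid among the other bidders is $3146; Sven's bid doesn't change that.
Original bid $1632: Sven is not highest (top rival bid is $3146); payoff $0.
Alternative bid $3023: Sven is not highest (top rival bid is $3146); payoff $0.
Change in payoff = $0 − ($0) = $0.

$0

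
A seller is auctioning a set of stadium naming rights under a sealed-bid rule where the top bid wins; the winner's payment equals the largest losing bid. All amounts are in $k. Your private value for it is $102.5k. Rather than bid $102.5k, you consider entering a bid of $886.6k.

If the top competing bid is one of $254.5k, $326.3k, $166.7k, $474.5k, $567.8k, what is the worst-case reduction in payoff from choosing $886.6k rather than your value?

$465.3k

$254.5k: truthful gives $0k, deviation gives −$152k → loss $152k.
$326.3k: truthful gives $0k, deviation gives −$223.8k → loss $223.8k.
$166.7k: truthful gives $0k, deviation gives −$64.2k → loss $64.2k.
$474.5k: truthful gives $0k, deviation gives −$372k → loss $372k.
$567.8k: truthful gives $0k, deviation gives −$465.3k → loss $465.3k.
Maximum loss: $465.3k.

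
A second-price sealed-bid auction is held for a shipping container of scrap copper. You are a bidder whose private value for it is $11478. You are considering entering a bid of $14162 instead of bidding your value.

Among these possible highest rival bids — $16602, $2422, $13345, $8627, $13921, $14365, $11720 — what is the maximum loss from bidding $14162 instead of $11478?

$16602: same outcome either way → loss $0.
$2422: same outcome either way → loss $0.
$13345: truthful gives $0, deviation gives −$1867 → loss $1867.
$8627: same outcome either way → loss $0.
$13921: truthful gives $0, deviation gives −$2443 → loss $2443.
$14365: same outcome either way → loss $0.
$11720: truthful gives $0, deviation gives −$242 → loss $242.
Maximum loss: $2443.

$2443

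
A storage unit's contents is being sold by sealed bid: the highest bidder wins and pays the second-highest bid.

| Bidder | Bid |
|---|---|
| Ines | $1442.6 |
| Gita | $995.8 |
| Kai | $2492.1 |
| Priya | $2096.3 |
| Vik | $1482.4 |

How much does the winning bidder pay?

Highest bid: Kai at $2492.1, so Kai wins.
Second-highest bid: Priya at $2096.3 — that is the price the winner pays.

$2096.3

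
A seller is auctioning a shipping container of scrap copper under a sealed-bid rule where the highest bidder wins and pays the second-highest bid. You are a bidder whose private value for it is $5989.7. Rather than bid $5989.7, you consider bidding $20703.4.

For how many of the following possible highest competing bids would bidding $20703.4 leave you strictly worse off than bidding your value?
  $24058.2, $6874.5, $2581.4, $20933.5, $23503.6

The deviation hurts exactly when the highest competing bid lies strictly between $5989.7 and $20703.4 — overbidding then wins at a price above your value.
$24058.2: above both → same outcome either way.
$6874.5: inside the interval → strictly worse (loss $884.8).
$2581.4: below both → same outcome either way.
$20933.5: above both → same outcome either way.
$23503.6: above both → same outcome either way.
Count: 1.

1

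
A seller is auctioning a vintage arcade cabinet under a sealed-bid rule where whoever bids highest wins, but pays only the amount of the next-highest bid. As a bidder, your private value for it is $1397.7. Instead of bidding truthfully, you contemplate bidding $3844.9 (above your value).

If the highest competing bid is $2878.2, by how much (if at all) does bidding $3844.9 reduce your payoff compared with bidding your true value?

Bidding your value $1397.7: you lose (since $1397.7 < $2878.2). Payoff $0.
Bidding $3844.9: you win and pay $2878.2. Payoff $1397.7 − $2878.2 = −$1480.5.
The competing bid $2878.2 lies between your value and your inflated bid, so overbidding wins an item priced above your value.
Loss from deviating = $0 − (−$1480.5) = $1480.5.
Truthful bidding weakly dominates here: raising your bid can only win items priced above your value, and lowering it can only forfeit items priced below.

$1480.5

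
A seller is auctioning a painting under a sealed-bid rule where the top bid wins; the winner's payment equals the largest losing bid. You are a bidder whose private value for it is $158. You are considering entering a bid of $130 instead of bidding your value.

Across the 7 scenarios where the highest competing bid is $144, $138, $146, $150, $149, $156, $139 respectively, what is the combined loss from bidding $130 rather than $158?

$84

The deviation costs you only when the competing bid falls strictly between $130 and $158; elsewhere both bids give the same outcome.
$144: truthful payoff $14, deviation payoff $0 → loss $14.
$138: truthful payoff $20, deviation payoff $0 → loss $20.
$146: truthful payoff $12, deviation payoff $0 → loss $12.
$150: truthful payoff $8, deviation payoff $0 → loss $8.
$149: truthful payoff $9, deviation payoff $0 → loss $9.
$156: truthful payoff $2, deviation payoff $0 → loss $2.
$139: truthful payoff $19, deviation payoff $0 → loss $19.
Total loss = $14 + $20 + $12 + $8 + $9 + $2 + $19 = $84.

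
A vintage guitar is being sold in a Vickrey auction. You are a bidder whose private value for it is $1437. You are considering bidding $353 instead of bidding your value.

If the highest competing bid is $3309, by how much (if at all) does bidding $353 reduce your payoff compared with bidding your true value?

Bidding your value $1437: you lose (since $1437 < $3309). Payoff $0.
Bidding $353: you lose. Payoff $0.
Difference = $0 − $0 = $0; both bids lead to the same outcome because the competing bid is above both your value and your alternative bid.
In a second-price auction your bid sets only whether you win, not what you pay, so bidding your true value is weakly dominant.

$0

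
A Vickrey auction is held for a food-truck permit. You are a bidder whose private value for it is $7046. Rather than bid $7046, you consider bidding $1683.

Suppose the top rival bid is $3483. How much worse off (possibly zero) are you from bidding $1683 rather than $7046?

$3563

Bidding your value $7046: you win (since $7046 > $3483) and pay $3483. Payoff $3563.
Bidding $1683: you lose. Payoff $0.
The competing bid $3483 lies between your shaded bid and your value, so underbidding forfeits an item you could have won at a profitable price.
Loss from deviating = $3563 − ($0) = $3563.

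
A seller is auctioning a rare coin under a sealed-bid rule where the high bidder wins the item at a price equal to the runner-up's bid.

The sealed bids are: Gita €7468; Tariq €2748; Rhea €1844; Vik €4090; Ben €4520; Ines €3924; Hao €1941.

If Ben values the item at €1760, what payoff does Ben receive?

Highest bid: Gita at €7468, so Gita wins.
Second-highest bid: Ben at €4520 — that is the price the winner pays.
Ben did not win, so Ben pays nothing and receives nothing: payoff €0.

€0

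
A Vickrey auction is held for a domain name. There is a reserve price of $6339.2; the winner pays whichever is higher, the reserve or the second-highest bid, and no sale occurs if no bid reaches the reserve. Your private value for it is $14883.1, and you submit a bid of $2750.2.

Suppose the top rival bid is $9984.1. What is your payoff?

$0

Your bid $2750.2 is below the highest competing bid $9984.1, so you lose. Payoff $0.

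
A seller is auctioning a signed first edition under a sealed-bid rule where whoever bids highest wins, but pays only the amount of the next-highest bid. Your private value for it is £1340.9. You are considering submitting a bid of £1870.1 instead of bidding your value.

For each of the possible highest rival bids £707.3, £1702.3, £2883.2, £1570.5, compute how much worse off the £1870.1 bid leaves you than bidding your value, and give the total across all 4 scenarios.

£591

The deviation costs you only when the competing bid falls strictly between £1340.9 and £1870.1; elsewhere both bids give the same outcome.
£707.3: outcomes coincide → loss £0.
£1702.3: truthful payoff £0, deviation payoff −£361.4 → loss £361.4.
£2883.2: outcomes coincide → loss £0.
£1570.5: truthful payoff £0, deviation payoff −£229.6 → loss £229.6.
Total loss = £361.4 + £229.6 = £591.
In a second-price auction your bid sets only whether you win, not what you pay, so bidding your true value is weakly dominant.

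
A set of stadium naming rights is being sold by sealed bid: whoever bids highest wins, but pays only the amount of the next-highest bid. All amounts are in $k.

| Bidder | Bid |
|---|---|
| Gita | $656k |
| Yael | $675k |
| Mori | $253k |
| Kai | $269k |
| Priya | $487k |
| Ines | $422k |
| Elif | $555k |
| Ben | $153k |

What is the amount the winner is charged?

Highest bid: Yael at $675k, so Yael wins.
Second-highest bid: Gita at $656k — that is the price the winner pays.

$656k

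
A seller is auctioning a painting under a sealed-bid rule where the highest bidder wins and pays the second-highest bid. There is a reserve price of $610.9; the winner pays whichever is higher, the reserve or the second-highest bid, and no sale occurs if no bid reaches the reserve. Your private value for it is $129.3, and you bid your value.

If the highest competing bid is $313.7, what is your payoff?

$0

Your bid $129.3 is below the highest competing bid $313.7, so you lose. Payoff $0.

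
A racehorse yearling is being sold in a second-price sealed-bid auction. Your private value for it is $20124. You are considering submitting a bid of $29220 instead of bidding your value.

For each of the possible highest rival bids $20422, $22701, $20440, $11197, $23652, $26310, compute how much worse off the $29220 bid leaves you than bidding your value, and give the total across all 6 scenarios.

The deviation costs you only when the competing bid falls strictly between $20124 and $29220; elsewhere both bids give the same outcome.
$20422: truthful payoff $0, deviation payoff −$298 → loss $298.
$22701: truthful payoff $0, deviation payoff −$2577 → loss $2577.
$20440: truthful payoff $0, deviation payoff −$316 → loss $316.
$11197: outcomes coincide → loss $0.
$23652: truthful payoff $0, deviation payoff −$3528 → loss $3528.
$26310: truthful payoff $0, deviation payoff −$6186 → loss $6186.
Total loss = $298 + $2577 + $316 + $3528 + $6186 = $12905.

$12905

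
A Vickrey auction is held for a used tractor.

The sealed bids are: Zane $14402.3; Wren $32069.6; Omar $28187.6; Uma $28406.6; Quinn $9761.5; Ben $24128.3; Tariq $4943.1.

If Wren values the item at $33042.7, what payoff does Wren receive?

Highest bid: Wren at $32069.6, so Wren wins.
Second-highest bid: Uma at $28406.6 — that is the price the winner pays.
Wren's payoff = value − price = $33042.7 − $28406.6 = $4636.1.

$4636.1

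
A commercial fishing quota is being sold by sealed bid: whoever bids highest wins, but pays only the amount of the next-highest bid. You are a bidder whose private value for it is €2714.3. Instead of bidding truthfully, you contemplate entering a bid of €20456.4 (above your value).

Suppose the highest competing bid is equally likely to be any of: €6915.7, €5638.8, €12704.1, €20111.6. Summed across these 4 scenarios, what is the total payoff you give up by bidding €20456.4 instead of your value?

The deviation costs you only when the competing bid falls strictly between €2714.3 and €20456.4; elsewhere both bids give the same outcome.
€6915.7: truthful payoff €0, deviation payoff −€4201.4 → loss €4201.4.
€5638.8: truthful payoff €0, deviation payoff −€2924.5 → loss €2924.5.
€12704.1: truthful payoff €0, deviation payoff −€9989.8 → loss €9989.8.
€20111.6: truthful payoff €0, deviation payoff −€17397.3 → loss €17397.3.
Total loss = €4201.4 + €2924.5 + €9989.8 + €17397.3 = €34513.
Truthful bidding weakly dominates here: raising your bid can only win items priced above your value, and lowering it can only forfeit items priced below.

€34513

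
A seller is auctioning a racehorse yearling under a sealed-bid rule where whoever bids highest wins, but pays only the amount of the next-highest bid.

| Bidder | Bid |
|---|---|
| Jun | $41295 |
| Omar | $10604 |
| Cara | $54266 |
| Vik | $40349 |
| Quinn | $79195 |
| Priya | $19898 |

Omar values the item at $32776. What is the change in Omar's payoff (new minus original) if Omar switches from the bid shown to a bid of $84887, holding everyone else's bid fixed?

The highest bid among the other bidders is $79195; Omar's bid doesn't change that.
Original bid $10604: Omar is not highest (top rival bid is $79195); payoff $0.
Alternative bid $84887: Omar is highest, pays the top rival bid $79195; payoff $32776 − $79195 = −$46419.
Change in payoff = −$46419 − ($0) = −$46419.

−$46419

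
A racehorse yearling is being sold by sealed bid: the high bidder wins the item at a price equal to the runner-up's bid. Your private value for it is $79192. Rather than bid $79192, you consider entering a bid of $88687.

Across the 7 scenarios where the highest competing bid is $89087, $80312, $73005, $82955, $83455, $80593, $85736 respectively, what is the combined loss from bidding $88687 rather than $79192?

$17091

The deviation costs you only when the competing bid falls strictly between $79192 and $88687; elsewhere both bids give the same outcome.
$89087: outcomes coincide → loss $0.
$80312: truthful payoff $0, deviation payoff −$1120 → loss $1120.
$73005: outcomes coincide → loss $0.
$82955: truthful payoff $0, deviation payoff −$3763 → loss $3763.
$83455: truthful payoff $0, deviation payoff −$4263 → loss $4263.
$80593: truthful payoff $0, deviation payoff −$1401 → loss $1401.
$85736: truthful payoff $0, deviation payoff −$6544 → loss $6544.
Total loss = $1120 + $3763 + $4263 + $1401 + $6544 = $17091.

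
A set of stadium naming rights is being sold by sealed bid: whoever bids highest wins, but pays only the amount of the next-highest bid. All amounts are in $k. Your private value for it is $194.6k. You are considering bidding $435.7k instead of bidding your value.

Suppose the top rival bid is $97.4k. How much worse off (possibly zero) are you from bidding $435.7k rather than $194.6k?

Bidding your value $194.6k: you win (since $194.6k > $97.4k) and pay $97.4k. Payoff $97.2k.
Bidding $435.7k: you win and pay $97.4k. Payoff $194.6k − $97.4k = $97.2k.
Difference = $97.2k − $97.2k = $0k; both bids lead to the same outcome because the competing bid is below both your value and your alternative bid.

$0k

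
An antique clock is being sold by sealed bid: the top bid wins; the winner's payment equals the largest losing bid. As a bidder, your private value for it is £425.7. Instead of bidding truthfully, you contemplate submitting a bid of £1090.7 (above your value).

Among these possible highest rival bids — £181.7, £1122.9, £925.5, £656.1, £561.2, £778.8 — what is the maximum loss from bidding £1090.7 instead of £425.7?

£181.7: same outcome either way → loss £0.
£1122.9: same outcome either way → loss £0.
£925.5: truthful gives £0, deviation gives −£499.8 → loss £499.8.
£656.1: truthful gives £0, deviation gives −£230.4 → loss £230.4.
£561.2: truthful gives £0, deviation gives −£135.5 → loss £135.5.
£778.8: truthful gives £0, deviation gives −£353.1 → loss £353.1.
Maximum loss: £499.8.

£499.8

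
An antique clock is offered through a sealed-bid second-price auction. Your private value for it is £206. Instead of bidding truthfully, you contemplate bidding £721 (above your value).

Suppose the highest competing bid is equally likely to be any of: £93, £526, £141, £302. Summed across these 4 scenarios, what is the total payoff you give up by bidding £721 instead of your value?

£416

The deviation costs you only when the competing bid falls strictly between £206 and £721; elsewhere both bids give the same outcome.
£93: outcomes coincide → loss £0.
£526: truthful payoff £0, deviation payoff −£320 → loss £320.
£141: outcomes coincide → loss £0.
£302: truthful payoff £0, deviation payoff −£96 → loss £96.
Total loss = £320 + £96 = £416.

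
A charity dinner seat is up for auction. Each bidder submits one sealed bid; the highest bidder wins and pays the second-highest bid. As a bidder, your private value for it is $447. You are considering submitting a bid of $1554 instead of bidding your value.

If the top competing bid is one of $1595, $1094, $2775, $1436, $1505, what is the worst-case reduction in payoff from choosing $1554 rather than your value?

$1595: same outcome either way → loss $0.
$1094: truthful gives $0, deviation gives −$647 → loss $647.
$2775: same outcome either way → loss $0.
$1436: truthful gives $0, deviation gives −$989 → loss $989.
$1505: truthful gives $0, deviation gives −$1058 → loss $1058.
Maximum loss: $1058.

$1058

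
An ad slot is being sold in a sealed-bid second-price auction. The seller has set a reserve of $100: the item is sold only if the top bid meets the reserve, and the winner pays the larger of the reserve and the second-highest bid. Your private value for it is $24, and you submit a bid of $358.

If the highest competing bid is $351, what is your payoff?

Your bid $358 is the highest and exceeds the reserve.
Price = max(second-highest bid, reserve) = max($351, $100) = $351.
Payoff = $24 − $351 = −$327.

−$327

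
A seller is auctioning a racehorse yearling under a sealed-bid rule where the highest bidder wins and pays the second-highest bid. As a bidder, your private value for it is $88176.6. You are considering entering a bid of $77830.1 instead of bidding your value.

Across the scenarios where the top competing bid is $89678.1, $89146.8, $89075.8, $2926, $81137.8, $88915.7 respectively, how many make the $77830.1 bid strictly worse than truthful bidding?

The deviation hurts exactly when the highest competing bid lies strictly between $77830.1 and $88176.6 — underbidding then forfeits a profitable win.
$89678.1: above both → same outcome either way.
$89146.8: above both → same outcome either way.
$89075.8: above both → same outcome either way.
$2926: below both → same outcome either way.
$81137.8: inside the interval → strictly worse (loss $7038.8).
$88915.7: above both → same outcome either way.
Count: 1.

1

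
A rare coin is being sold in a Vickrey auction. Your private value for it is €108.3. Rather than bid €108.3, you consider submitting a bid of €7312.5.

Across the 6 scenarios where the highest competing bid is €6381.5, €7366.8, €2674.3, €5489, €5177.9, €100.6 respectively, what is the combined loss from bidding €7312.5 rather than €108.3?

The deviation costs you only when the competing bid falls strictly between €108.3 and €7312.5; elsewhere both bids give the same outcome.
€6381.5: truthful payoff €0, deviation payoff −€6273.2 → loss €6273.2.
€7366.8: outcomes coincide → loss €0.
€2674.3: truthful payoff €0, deviation payoff −€2566 → loss €2566.
€5489: truthful payoff €0, deviation payoff −€5380.7 → loss €5380.7.
€5177.9: truthful payoff €0, deviation payoff −€5069.6 → loss €5069.6.
€100.6: outcomes coincide → loss €0.
Total loss = €6273.2 + €2566 + €5380.7 + €5069.6 = €19289.5.
Because the price is fixed by the runner-up's bid, deviating from your value can only change a good outcome into a bad one — never the reverse.

€19289.5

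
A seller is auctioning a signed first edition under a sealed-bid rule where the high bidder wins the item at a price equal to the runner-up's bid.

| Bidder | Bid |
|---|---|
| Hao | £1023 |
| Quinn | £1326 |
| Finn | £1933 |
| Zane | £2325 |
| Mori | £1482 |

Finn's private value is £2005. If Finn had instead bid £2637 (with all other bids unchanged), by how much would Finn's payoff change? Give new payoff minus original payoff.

−£320

The highest bid among the other bidders is £2325; Finn's bid doesn't change that.
Original bid £1933: Finn is not highest (top rival bid is £2325); payoff £0.
Alternative bid £2637: Finn is highest, pays the top rival bid £2325; payoff £2005 − £2325 = −£320.
Change in payoff = −£320 − (£0) = −£320.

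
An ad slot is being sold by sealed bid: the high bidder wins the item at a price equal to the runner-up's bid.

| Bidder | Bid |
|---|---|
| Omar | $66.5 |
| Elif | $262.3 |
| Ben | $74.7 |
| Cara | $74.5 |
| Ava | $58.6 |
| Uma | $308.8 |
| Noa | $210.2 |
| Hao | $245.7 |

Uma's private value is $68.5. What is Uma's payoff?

Highest bid: Uma at $308.8, so Uma wins.
Second-highest bid: Elif at $262.3 — that is the price the winner pays.
Uma's payoff = value − price = $68.5 − $262.3 = −$193.8.

−$193.8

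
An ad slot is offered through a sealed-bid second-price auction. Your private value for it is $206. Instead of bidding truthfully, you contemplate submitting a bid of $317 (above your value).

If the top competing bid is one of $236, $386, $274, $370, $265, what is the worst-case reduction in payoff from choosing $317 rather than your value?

$68

$236: truthful gives $0, deviation gives −$30 → loss $30.
$386: same outcome either way → loss $0.
$274: truthful gives $0, deviation gives −$68 → loss $68.
$370: same outcome either way → loss $0.
$265: truthful gives $0, deviation gives −$59 → loss $59.
Maximum loss: $68.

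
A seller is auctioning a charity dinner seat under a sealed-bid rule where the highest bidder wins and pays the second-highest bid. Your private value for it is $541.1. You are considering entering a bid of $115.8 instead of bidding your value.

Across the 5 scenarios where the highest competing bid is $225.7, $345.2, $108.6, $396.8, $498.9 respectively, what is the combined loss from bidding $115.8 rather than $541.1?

$697.8

The deviation costs you only when the competing bid falls strictly between $115.8 and $541.1; elsewhere both bids give the same outcome.
$225.7: truthful payoff $315.4, deviation payoff $0 → loss $315.4.
$345.2: truthful payoff $195.9, deviation payoff $0 → loss $195.9.
$108.6: outcomes coincide → loss $0.
$396.8: truthful payoff $144.3, deviation payoff $0 → loss $144.3.
$498.9: truthful payoff $42.2, deviation payoff $0 → loss $42.2.
Total loss = $315.4 + $195.9 + $144.3 + $42.2 = $697.8.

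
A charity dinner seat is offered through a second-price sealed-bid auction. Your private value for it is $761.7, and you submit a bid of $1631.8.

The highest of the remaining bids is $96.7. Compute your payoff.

$665

Your bid $1631.8 exceeds the highest competing bid $96.7, so you win.
In a second-price auction the winner pays the second-highest bid, $96.7.
Payoff = value − price = $761.7 − $96.7 = $665.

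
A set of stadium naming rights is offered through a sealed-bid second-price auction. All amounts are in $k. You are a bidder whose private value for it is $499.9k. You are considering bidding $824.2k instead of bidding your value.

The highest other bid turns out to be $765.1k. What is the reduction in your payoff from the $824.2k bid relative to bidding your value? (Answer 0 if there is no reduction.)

Bidding your value $499.9k: you lose (since $499.9k < $765.1k). Payoff $0k.
Bidding $824.2k: you win and pay $765.1k. Payoff $499.9k − $765.1k = −$265.2k.
The competing bid $765.1k lies between your value and your inflated bid, so overbidding wins an item priced above your value.
Loss from deviating = $0k − (−$265.2k) = $265.2k.

$265.2k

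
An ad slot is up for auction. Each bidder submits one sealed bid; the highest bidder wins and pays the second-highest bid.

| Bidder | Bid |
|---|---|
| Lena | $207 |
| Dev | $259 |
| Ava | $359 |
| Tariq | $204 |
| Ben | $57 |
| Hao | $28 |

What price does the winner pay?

$259

Highest bid: Ava at $359, so Ava wins.
Second-highest bid: Dev at $259 — that is the price the winner pays.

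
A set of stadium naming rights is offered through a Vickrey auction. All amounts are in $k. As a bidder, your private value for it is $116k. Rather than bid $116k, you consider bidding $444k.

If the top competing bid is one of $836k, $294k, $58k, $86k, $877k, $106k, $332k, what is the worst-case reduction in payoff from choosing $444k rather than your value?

$836k: same outcome either way → loss $0k.
$294k: truthful gives $0k, deviation gives −$178k → loss $178k.
$58k: same outcome either way → loss $0k.
$86k: same outcome either way → loss $0k.
$877k: same outcome either way → loss $0k.
$106k: same outcome either way → loss $0k.
$332k: truthful gives $0k, deviation gives −$216k → loss $216k.
Maximum loss: $216k.

$216k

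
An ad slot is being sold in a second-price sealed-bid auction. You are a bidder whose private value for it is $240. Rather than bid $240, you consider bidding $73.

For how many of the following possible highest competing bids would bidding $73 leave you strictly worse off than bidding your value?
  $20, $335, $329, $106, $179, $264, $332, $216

The deviation hurts exactly when the highest competing bid lies strictly between $73 and $240 — underbidding then forfeits a profitable win.
$20: below both → same outcome either way.
$335: above both → same outcome either way.
$329: above both → same outcome either way.
$106: inside the interval → strictly worse (loss $134).
$179: inside the interval → strictly worse (loss $61).
$264: above both → same outcome either way.
$332: above both → same outcome either way.
$216: inside the interval → strictly worse (loss $24).
Count: 3.

3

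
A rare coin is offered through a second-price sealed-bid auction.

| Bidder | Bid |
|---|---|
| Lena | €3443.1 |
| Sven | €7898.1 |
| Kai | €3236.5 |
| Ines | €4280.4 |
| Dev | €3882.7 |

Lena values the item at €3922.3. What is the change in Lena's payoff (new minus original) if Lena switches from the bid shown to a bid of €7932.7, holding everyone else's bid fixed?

−€3975.8

The highest bid among the other bidders is €7898.1; Lena's bid doesn't change that.
Original bid €3443.1: Lena is not highest (top rival bid is €7898.1); payoff €0.
Alternative bid €7932.7: Lena is highest, pays the top rival bid €7898.1; payoff €3922.3 − €7898.1 = −€3975.8.
Change in payoff = −€3975.8 − (€0) = −€3975.8.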